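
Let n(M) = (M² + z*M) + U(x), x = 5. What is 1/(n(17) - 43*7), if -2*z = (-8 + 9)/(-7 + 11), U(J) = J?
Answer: -8/73 ≈ -0.10959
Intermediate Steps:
z = -⅛ (z = -(-8 + 9)/(2*(-7 + 11)) = -1/(2*4) = -½*¼ = -⅛ ≈ -0.12500)
n(M) = 5 + M² - M/8 (n(M) = (M² - M/8) + 5 = 5 + M² - M/8)
1/(n(17) - 43*7) = 1/((5 + 17² - ⅛*17) - 43*7) = 1/((5 + 289 - 17/8) - 301) = 1/(2335/8 - 301) = 1/(-73/8) = -8/73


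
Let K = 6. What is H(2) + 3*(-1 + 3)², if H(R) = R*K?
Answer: 24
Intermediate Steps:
H(R) = 6*R (H(R) = R*6 = 6*R)
H(2) + 3*(-1 + 3)² = 6*2 + 3*(-1 + 3)² = 12 + 3*2² = 12 + 3*4 = 12 + 12 = 24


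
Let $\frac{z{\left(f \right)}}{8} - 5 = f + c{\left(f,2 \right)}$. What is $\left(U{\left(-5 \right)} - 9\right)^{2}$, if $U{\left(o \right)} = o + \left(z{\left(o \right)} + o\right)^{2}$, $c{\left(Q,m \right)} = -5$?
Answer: $4044121$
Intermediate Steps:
$z{\left(f \right)} = 8 f$ ($z{\left(f \right)} = 40 + 8 \left(f - 5\right) = 40 + 8 \left(-5 + f\right) = 40 + \left(-40 + 8 f\right) = 8 f$)
$U{\left(o \right)} = o + 81 o^{2}$ ($U{\left(o \right)} = o + \left(8 o + o\right)^{2} = o + \left(9 o\right)^{2} = o + 81 o^{2}$)
$\left(U{\left(-5 \right)} - 9\right)^{2} = \left(- 5 \left(1 + 81 \left(-5\right)\right) - 9\right)^{2} = \left(- 5 \left(1 - 405\right) - 9\right)^{2} = \left(\left(-5\right) \left(-404\right) - 9\right)^{2} = \left(2020 - 9\right)^{2} = 2011^{2} = 4044121$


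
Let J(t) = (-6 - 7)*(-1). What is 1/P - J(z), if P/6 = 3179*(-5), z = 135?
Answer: -1239811/95370 ≈ -13.000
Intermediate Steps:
P = -95370 (P = 6*(3179*(-5)) = 6*(-15895) = -95370)
J(t) = 13 (J(t) = -13*(-1) = 13)
1/P - J(z) = 1/(-95370) - 1*13 = -1/95370 - 13 = -1239811/95370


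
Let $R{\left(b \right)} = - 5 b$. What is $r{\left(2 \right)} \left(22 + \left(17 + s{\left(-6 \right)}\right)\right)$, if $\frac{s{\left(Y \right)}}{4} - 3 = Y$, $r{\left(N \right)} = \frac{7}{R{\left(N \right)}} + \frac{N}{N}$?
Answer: $\frac{81}{10} \approx 8.1$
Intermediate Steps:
$r{\left(N \right)} = 1 - \frac{7}{5 N}$ ($r{\left(N \right)} = \frac{7}{\left(-5\right) N} + \frac{N}{N} = 7 \left(- \frac{1}{5 N}\right) + 1 = - \frac{7}{5 N} + 1 = 1 - \frac{7}{5 N}$)
$s{\left(Y \right)} = 12 + 4 Y$
$r{\left(2 \right)} \left(22 + \left(17 + s{\left(-6 \right)}\right)\right) = \frac{- \frac{7}{5} + 2}{2} \left(22 + \left(17 + \left(12 + 4 \left(-6\right)\right)\right)\right) = \frac{1}{2} \cdot \frac{3}{5} \left(22 + \left(17 + \left(12 - 24\right)\right)\right) = \frac{3 \left(22 + \left(17 - 12\right)\right)}{10} = \frac{3 \left(22 + 5\right)}{10} = \frac{3}{10} \cdot 27 = \frac{81}{10}$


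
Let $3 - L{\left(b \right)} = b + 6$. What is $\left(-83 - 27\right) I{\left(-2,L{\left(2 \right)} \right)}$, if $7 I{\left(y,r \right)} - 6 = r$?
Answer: $- \frac{110}{7} \approx -15.714$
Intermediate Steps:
$L{\left(b \right)} = -3 - b$ ($L{\left(b \right)} = 3 - \left(b + 6\right) = 3 - \left(6 + b\right) = -3 - b$)
$I{\left(y,r \right)} = \frac{6}{7} + \frac{r}{7}$
$\left(-83 - 27\right) I{\left(-2,L{\left(2 \right)} \right)} = \left(-83 - 27\right) \left(\frac{6}{7} + \frac{-3 - 2}{7}\right) = - 110 \left(\frac{6}{7} + \frac{-3 - 2}{7}\right) = - 110 \left(\frac{6}{7} + \frac{1}{7} \left(-5\right)\right) = - 110 \left(\frac{6}{7} - \frac{5}{7}\right) = \left(-110\right) \frac{1}{7} = - \frac{110}{7}$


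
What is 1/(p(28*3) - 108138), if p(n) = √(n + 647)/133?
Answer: -1912853082/206852106580585 - 133*√731/206852106580585 ≈ -9.2475e-6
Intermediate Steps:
p(n) = √(647 + n)/133 (p(n) = √(647 + n)*(1/133) = √(647 + n)/133)
1/(p(28*3) - 108138) = 1/(√(647 + 28*3)/133 - 108138) = 1/(√(647 + 84)/133 - 108138) = 1/(√731/133 - 108138) = 1/(-108138 + √731/133)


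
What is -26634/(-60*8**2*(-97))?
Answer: -4439/62080 ≈ -0.071504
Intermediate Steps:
-26634/(-60*8**2*(-97)) = -26634/(-60*64*(-97)) = -26634/((-3840*(-97))) = -26634/372480 = -26634*1/372480 = -4439/62080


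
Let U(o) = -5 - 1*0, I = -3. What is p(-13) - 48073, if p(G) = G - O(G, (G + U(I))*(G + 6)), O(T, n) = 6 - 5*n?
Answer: -47462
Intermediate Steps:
U(o) = -5 (U(o) = -5 + 0 = -5)
p(G) = -6 + G + 5*(-5 + G)*(6 + G) (p(G) = G - (6 - 5*(G - 5)*(G + 6)) = G - (6 - 5*(-5 + G)*(6 + G)) = G + (-6 + 5*(-5 + G)*(6 + G)) = -6 + G + 5*(-5 + G)*(6 + G))
p(-13) - 48073 = (-156 + 5*(-13)² + 6*(-13)) - 48073 = (-156 + 5*169 - 78) - 48073 = (-156 + 845 - 78) - 48073 = 611 - 48073 = -47462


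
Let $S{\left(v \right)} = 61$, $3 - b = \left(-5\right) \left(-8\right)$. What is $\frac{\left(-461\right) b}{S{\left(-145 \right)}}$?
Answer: $\frac{17057}{61} \approx 279.62$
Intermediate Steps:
$b = -37$ ($b = 3 - \left(-5\right) \left(-8\right) = 3 - 40 = -37$)
$\frac{\left(-461\right) b}{S{\left(-145 \right)}} = \frac{\left(-461\right) \left(-37\right)}{61} = 17057 \cdot \frac{1}{61} = \frac{17057}{61}$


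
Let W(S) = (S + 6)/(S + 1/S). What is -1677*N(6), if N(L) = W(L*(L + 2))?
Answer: -4346784/2305 ≈ -1885.8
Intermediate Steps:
W(S) = (6 + S)/(S + 1/S)
N(L) = L*(2 + L)*(6 + L*(2 + L))/(1 + L²*(2 + L)²) (N(L) = (L*(L + 2))*(6 + L*(L + 2))/(1 + (L*(L + 2))²) = (L*(2 + L))*(6 + L*(2 + L))/(1 + (L*(2 + L))²) = (L*(2 + L))*(6 + L*(2 + L))/(1 + L²*(2 + L)²) = L*(2 + L)*(6 + L*(2 + L))/(1 + L²*(2 + L)²))
-1677*N(6) = -10062*(2 + 6)*(6 + 6*(2 + 6))/(1 + 6²*(2 + 6)²) = -10062*8*(6 + 6*8)/(1 + 36*8²) = -10062*8*(6 + 48)/(1 + 36*64) = -10062*8*54/(1 + 2304) = -10062*8*54/2305 = -1677*2592/2305 = -4346784/2305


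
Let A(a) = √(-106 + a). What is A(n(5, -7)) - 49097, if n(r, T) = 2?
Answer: -49097 + 2*I*√26 ≈ -49097.0 + 10.198*I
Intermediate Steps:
A(n(5, -7)) - 49097 = √(-106 + 2) - 49097 = √(-104) - 49097 = 2*I*√26 - 49097 = -49097 + 2*I*√26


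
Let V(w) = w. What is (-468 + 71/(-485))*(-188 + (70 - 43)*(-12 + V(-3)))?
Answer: 134641243/485 ≈ 2.7761e+5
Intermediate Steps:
(-468 + 71/(-485))*(-188 + (70 - 43)*(-12 + V(-3))) = (-468 + 71/(-485))*(-188 + (70 - 43)*(-12 - 3)) = (-468 + 71*(-1/485))*(-188 + 27*(-15)) = (-468 - 71/485)*(-188 - 405) = -227051/485*(-593) = 134641243/485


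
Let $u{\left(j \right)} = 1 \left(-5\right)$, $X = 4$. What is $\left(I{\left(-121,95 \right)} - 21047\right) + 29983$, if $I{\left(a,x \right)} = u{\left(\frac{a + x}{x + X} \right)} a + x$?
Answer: $9636$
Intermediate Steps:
$u{\left(j \right)} = -5$
$I{\left(a,x \right)} = x - 5 a$ ($I{\left(a,x \right)} = - 5 a + x = x - 5 a$)
$\left(I{\left(-121,95 \right)} - 21047\right) + 29983 = \left(\left(95 - -605\right) - 21047\right) + 29983 = \left(\left(95 + 605\right) - 21047\right) + 29983 = \left(700 - 21047\right) + 29983 = -20347 + 29983 = 9636$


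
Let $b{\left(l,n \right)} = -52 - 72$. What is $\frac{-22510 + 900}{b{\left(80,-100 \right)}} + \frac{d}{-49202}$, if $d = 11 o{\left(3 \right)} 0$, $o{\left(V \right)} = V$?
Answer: $\frac{10805}{62} \approx 174.27$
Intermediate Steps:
$d = 0$ ($d = 11 \cdot 3 \cdot 0 = 33 \cdot 0 = 0$)
$b{\left(l,n \right)} = -124$
$\frac{-22510 + 900}{b{\left(80,-100 \right)}} + \frac{d}{-49202} = \frac{-22510 + 900}{-124} + \frac{0}{-49202} = \left(-21610\right) \left(- \frac{1}{124}\right) + 0 \left(- \frac{1}{49202}\right) = \frac{10805}{62} + 0 = \frac{10805}{62}$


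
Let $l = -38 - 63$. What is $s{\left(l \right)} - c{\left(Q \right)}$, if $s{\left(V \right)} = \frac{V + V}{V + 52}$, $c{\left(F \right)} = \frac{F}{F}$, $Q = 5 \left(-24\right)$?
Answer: $\frac{153}{49} \approx 3.1224$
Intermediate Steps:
$Q = -120$
$c{\left(F \right)} = 1$
$l = -101$ ($l = -38 - 63 = -101$)
$s{\left(V \right)} = \frac{2 V}{52 + V}$
$s{\left(l \right)} - c{\left(Q \right)} = 2 \left(-101\right) \frac{1}{52 - 101} - 1 = 2 \left(-101\right) \frac{1}{-49} - 1 = 2 \left(-101\right) \left(- \frac{1}{49}\right) - 1 = \frac{202}{49} - 1 = \frac{153}{49}$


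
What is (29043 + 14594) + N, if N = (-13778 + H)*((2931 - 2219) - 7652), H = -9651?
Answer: 162640897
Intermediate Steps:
N = 162597260 (N = (-13778 - 9651)*((2931 - 2219) - 7652) = -23429*(712 - 7652) = -23429*(-6940) = 162597260)
(29043 + 14594) + N = (29043 + 14594) + 162597260 = 43637 + 162597260 = 162640897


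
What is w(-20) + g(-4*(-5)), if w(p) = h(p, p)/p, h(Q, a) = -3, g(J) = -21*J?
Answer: -8397/20 ≈ -419.85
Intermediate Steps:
w(p) = -3/p
w(-20) + g(-4*(-5)) = -3/(-20) - (-84)*(-5) = -3*(-1/20) - 21*20 = 3/20 - 420 = -8397/20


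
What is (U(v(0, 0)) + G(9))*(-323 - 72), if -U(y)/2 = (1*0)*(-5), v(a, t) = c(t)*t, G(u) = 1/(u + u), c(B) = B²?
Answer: -395/18 ≈ -21.944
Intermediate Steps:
G(u) = 1/(2*u)
v(a, t) = t³ (v(a, t) = t²*t = t³)
U(y) = 0 (U(y) = -2*1*0*(-5) = -0*(-5) = -2*0 = 0)
(U(v(0, 0)) + G(9))*(-323 - 72) = (0 + (½)/9)*(-323 - 72) = (0 + (½)*(⅑))*(-395) = (0 + 1/18)*(-395) = (1/18)*(-395) = -395/18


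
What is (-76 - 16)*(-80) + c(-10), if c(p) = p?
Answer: 7350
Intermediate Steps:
(-76 - 16)*(-80) + c(-10) = (-76 - 16)*(-80) - 10 = -92*(-80) - 10 = 7360 - 10 = 7350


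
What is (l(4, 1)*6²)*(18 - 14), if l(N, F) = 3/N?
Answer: 108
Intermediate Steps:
(l(4, 1)*6²)*(18 - 14) = ((3/4)*6²)*(18 - 14) = ((3*(¼))*36)*4 = ((¾)*36)*4 = 27*4 = 108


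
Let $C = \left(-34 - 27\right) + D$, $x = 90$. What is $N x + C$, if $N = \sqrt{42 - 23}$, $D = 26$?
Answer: $-35 + 90 \sqrt{19} \approx 357.3$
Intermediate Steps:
$C = -35$ ($C = \left(-34 - 27\right) + 26 = -61 + 26 = -35$)
$N = \sqrt{19} \approx 4.3589$
$N x + C = \sqrt{19} \cdot 90 - 35 = 90 \sqrt{19} - 35 = -35 + 90 \sqrt{19}$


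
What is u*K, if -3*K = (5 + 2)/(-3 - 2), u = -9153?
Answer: -21357/5 ≈ -4271.4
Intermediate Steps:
K = 7/15 (K = -(5 + 2)/(3*(-3 - 2)) = -7/(3*(-5)) = -7*(-1)/(3*5) = -⅓*(-7/5) = 7/15 ≈ 0.46667)
u*K = -9153*7/15 = -21357/5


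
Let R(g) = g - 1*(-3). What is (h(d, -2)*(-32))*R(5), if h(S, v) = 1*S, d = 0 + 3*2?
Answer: -1536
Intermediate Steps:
R(g) = 3 + g (R(g) = g + 3 = 3 + g)
d = 6 (d = 0 + 6 = 6)
h(S, v) = S
(h(d, -2)*(-32))*R(5) = (6*(-32))*(3 + 5) = -192*8 = -1536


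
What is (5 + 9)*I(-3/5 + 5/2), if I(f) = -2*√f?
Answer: -14*√190/5 ≈ -38.595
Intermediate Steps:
(5 + 9)*I(-3/5 + 5/2) = (5 + 9)*(-2*√(-3/5 + 5/2)) = 14*(-2*√(-3*⅕ + 5*(½))) = 14*(-2*√(-⅗ + 5/2)) = 14*(-√190/5) = -14*√190/5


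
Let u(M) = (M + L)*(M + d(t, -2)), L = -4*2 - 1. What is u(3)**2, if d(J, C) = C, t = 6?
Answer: 36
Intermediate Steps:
L = -9 (L = -8 - 1 = -9)
u(M) = (-9 + M)*(-2 + M) (u(M) = (M - 9)*(M - 2) = (-9 + M)*(-2 + M))
u(3)**2 = (18 + 3**2 - 11*3)**2 = (18 + 9 - 33)**2 = (-6)**2 = 36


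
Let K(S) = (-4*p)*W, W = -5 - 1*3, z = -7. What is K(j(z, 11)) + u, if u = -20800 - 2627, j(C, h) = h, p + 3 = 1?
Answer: -23491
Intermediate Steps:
p = -2 (p = -3 + 1 = -2)
W = -8 (W = -5 - 3 = -8)
u = -23427
K(S) = -64 (K(S) = -4*(-2)*(-8) = 8*(-8) = -64)
K(j(z, 11)) + u = -64 - 23427 = -23491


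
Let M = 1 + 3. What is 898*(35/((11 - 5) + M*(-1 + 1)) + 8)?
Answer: 37267/3 ≈ 12422.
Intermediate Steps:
M = 4
898*(35/((11 - 5) + M*(-1 + 1)) + 8) = 898*(35/((11 - 5) + 4*(-1 + 1)) + 8) = 898*(35/(6 + 4*0) + 8) = 898*(35/(6 + 0) + 8) = 898*(35/6 + 8) = 898*(83/6) = 37267/3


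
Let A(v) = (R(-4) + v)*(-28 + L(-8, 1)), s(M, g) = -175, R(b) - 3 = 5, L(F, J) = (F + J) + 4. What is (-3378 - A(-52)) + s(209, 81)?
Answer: -4917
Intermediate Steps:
L(F, J) = 4 + F + J
R(b) = 8 (R(b) = 3 + 5 = 8)
A(v) = -248 - 31*v (A(v) = (8 + v)*(-28 + (4 - 8 + 1)) = (8 + v)*(-28 - 3) = (8 + v)*(-31) = -248 - 31*v)
(-3378 - A(-52)) + s(209, 81) = (-3378 - (-248 - 31*(-52))) - 175 = (-3378 - (-248 + 1612)) - 175 = (-3378 - 1*1364) - 175 = (-3378 - 1364) - 175 = -4742 - 175 = -4917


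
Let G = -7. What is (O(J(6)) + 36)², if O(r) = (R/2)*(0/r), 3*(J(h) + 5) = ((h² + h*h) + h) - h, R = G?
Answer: 1296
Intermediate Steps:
R = -7
J(h) = -5 + 2*h²/3 (J(h) = -5 + (((h² + h*h) + h) - h)/3 = -5 + (((h² + h²) + h) - h)/3 = -5 + ((2*h² + h) - h)/3 = -5 + ((h + 2*h²) - h)/3 = -5 + (2*h²)/3 = -5 + 2*h²/3)
O(r) = 0 (O(r) = (-7/2)*(0/r) = -7*½*0 = -7/2*0 = 0)
(O(J(6)) + 36)² = (0 + 36)² = 36² = 1296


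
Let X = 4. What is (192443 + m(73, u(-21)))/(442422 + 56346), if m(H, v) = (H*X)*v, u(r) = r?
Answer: 186311/498768 ≈ 0.37354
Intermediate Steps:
m(H, v) = 4*H*v (m(H, v) = (H*4)*v = (4*H)*v = 4*H*v)
(192443 + m(73, u(-21)))/(442422 + 56346) = (192443 + 4*73*(-21))/(442422 + 56346) = (192443 - 6132)/498768 = 186311*(1/498768) = 186311/498768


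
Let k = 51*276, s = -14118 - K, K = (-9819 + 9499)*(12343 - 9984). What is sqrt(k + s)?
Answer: sqrt(754838) ≈ 868.81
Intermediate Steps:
K = -754880 (K = -320*2359 = -754880)
s = 740762 (s = -14118 - 1*(-754880) = -14118 + 754880 = 740762)
k = 14076
sqrt(k + s) = sqrt(14076 + 740762) = sqrt(754838)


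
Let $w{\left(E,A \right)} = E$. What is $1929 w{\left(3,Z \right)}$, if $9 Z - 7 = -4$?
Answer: $5787$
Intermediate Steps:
$Z = \frac{1}{3}$ ($Z = \frac{7}{9} + \frac{1}{9} \left(-4\right) = \frac{7}{9} - \frac{4}{9} = \frac{1}{3} \approx 0.33333$)
$1929 w{\left(3,Z \right)} = 1929 \cdot 3 = 5787$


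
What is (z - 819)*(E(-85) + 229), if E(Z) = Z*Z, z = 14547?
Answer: 102328512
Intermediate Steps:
E(Z) = Z²
(z - 819)*(E(-85) + 229) = (14547 - 819)*((-85)² + 229) = 13728*(7225 + 229) = 13728*7454 = 102328512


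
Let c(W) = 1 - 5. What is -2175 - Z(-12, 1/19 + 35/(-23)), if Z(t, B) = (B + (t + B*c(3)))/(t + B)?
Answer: -2134228/981 ≈ -2175.6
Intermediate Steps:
c(W) = -4
Z(t, B) = (t - 3*B)/(B + t) (Z(t, B) = (B + (t + B*(-4)))/(t + B) = (B + (t - 4*B))/(B + t) = (t - 3*B)/(B + t))
-2175 - Z(-12, 1/19 + 35/(-23)) = -2175 - (-12 - 3*(1/19 + 35/(-23)))/((1/19 + 35/(-23)) - 12) = -2175 - (-12 - 3*(1*(1/19) + 35*(-1/23)))/((1*(1/19) + 35*(-1/23)) - 12) = -2175 - (-12 - 3*(1/19 - 35/23))/((1/19 - 35/23) - 12) = -2175 - (-12 - 3*(-642/437))/(-642/437 - 12) = -2175 - (-12 + 1926/437)/(-5886/437) = -2175 - (-437)*(-3318)/(5886*437) = -2175 - 1*553/981 = -2175 - 553/981 = -2134228/981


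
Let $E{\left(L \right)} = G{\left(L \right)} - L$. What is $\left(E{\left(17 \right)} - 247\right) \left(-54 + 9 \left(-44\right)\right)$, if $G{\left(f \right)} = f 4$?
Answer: $88200$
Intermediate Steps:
$G{\left(f \right)} = 4 f$
$E{\left(L \right)} = 3 L$ ($E{\left(L \right)} = 4 L - L = 3 L$)
$\left(E{\left(17 \right)} - 247\right) \left(-54 + 9 \left(-44\right)\right) = \left(3 \cdot 17 - 247\right) \left(-54 + 9 \left(-44\right)\right) = \left(51 - 247\right) \left(-54 - 396\right) = \left(-196\right) \left(-450\right) = 88200$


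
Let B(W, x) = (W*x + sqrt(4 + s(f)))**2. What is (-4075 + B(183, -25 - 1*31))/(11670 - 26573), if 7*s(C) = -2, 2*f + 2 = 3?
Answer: -735122029/104321 + 2928*sqrt(182)/14903 ≈ -7044.1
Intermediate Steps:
f = 1/2 (f = -1 + (1/2)*3 = -1 + 3/2 = 1/2 ≈ 0.50000)
s(C) = -2/7 (s(C) = (1/7)*(-2) = -2/7)
B(W, x) = (sqrt(182)/7 + W*x)**2 (B(W, x) = (W*x + sqrt(4 - 2/7))**2 = (W*x + sqrt(26/7))**2 = (W*x + sqrt(182)/7)**2 = (sqrt(182)/7 + W*x)**2)
(-4075 + B(183, -25 - 1*31))/(11670 - 26573) = (-4075 + (sqrt(182) + 7*183*(-25 - 1*31))**2/49)/(11670 - 26573) = (-4075 + (sqrt(182) + 7*183*(-25 - 31))**2/49)/(-14903) = (-4075 + (sqrt(182) + 7*183*(-56))**2/49)*(-1/14903) = (-4075 + (sqrt(182) - 71736)**2/49)*(-1/14903) = (-4075 + (-71736 + sqrt(182))**2/49)*(-1/14903) = 4075/14903 - (-71736 + sqrt(182))**2/730247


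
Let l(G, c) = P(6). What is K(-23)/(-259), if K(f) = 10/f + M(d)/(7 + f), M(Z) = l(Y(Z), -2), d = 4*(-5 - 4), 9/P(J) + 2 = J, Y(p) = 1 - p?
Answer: 121/54464 ≈ 0.0022217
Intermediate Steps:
P(J) = 9/(-2 + J)
l(G, c) = 9/4 (l(G, c) = 9/(-2 + 6) = 9/4)
d = -36 (d = 4*(-9) = -36)
M(Z) = 9/4
K(f) = 10/f + 9/(4*(7 + f))
K(-23)/(-259) = ((7/4)*(40 + 7*(-23))/(-23*(7 - 23)))/(-259) = ((7/4)*(-1/23)*(40 - 161)/(-16))*(-1/259) = ((7/4)*(-1/23)*(-1/16)*(-121))*(-1/259) = -847/1472*(-1/259) = 121/54464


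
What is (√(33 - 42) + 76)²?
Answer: 5767 + 456*I ≈ 5767.0 + 456.0*I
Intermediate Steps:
(√(33 - 42) + 76)² = (√(-9) + 76)² = (3*I + 76)² = (76 + 3*I)²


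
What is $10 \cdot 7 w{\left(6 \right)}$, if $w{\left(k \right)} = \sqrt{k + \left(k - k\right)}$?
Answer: $70 \sqrt{6} \approx 171.46$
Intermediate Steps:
$w{\left(k \right)} = \sqrt{k}$ ($w{\left(k \right)} = \sqrt{k + 0} = \sqrt{k}$)
$10 \cdot 7 w{\left(6 \right)} = 10 \cdot 7 \sqrt{6} = 70 \sqrt{6}$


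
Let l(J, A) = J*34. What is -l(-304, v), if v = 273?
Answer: 10336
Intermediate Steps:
l(J, A) = 34*J
-l(-304, v) = -34*(-304) = -1*(-10336) = 10336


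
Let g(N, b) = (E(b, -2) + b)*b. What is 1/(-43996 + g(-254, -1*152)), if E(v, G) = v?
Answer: 1/2212 ≈ 0.00045208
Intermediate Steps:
g(N, b) = 2*b² (g(N, b) = (b + b)*b = (2*b)*b = 2*b²)
1/(-43996 + g(-254, -1*152)) = 1/(-43996 + 2*(-1*152)²) = 1/(-43996 + 2*(-152)²) = 1/(-43996 + 2*23104) = 1/(-43996 + 46208) = 1/2212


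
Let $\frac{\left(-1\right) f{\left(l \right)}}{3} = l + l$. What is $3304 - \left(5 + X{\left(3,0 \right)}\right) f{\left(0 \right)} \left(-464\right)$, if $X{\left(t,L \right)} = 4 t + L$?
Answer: $3304$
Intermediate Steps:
$X{\left(t,L \right)} = L + 4 t$
$f{\left(l \right)} = - 6 l$ ($f{\left(l \right)} = - 3 \left(l + l\right) = - 3 \cdot 2 l = - 6 l$)
$3304 - \left(5 + X{\left(3,0 \right)}\right) f{\left(0 \right)} \left(-464\right) = 3304 - \left(5 + \left(0 + 4 \cdot 3\right)\right) \left(\left(-6\right) 0\right) \left(-464\right) = 3304 - \left(5 + \left(0 + 12\right)\right) 0 \left(-464\right) = 3304 - \left(5 + 12\right) 0 \left(-464\right) = 3304 - 17 \cdot 0 \left(-464\right) = 3304 - 0 \left(-464\right) = 3304 - 0 = 3304 + 0 = 3304$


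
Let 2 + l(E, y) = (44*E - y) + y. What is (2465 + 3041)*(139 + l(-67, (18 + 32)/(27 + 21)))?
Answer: -15477366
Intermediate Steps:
l(E, y) = -2 + 44*E (l(E, y) = -2 + ((44*E - y) + y) = -2 + ((-y + 44*E) + y) = -2 + 44*E)
(2465 + 3041)*(139 + l(-67, (18 + 32)/(27 + 21))) = (2465 + 3041)*(139 + (-2 + 44*(-67))) = 5506*(139 + (-2 - 2948)) = 5506*(139 - 2950) = 5506*(-2811) = -15477366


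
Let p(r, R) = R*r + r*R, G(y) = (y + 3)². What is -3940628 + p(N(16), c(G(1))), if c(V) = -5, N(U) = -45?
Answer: -3940178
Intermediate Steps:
G(y) = (3 + y)²
p(r, R) = 2*R*r (p(r, R) = R*r + R*r = 2*R*r)
-3940628 + p(N(16), c(G(1))) = -3940628 + 2*(-5)*(-45) = -3940628 + 450 = -3940178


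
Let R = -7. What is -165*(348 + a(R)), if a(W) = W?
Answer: -56265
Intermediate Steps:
-165*(348 + a(R)) = -165*(348 - 7) = -165*341 = -56265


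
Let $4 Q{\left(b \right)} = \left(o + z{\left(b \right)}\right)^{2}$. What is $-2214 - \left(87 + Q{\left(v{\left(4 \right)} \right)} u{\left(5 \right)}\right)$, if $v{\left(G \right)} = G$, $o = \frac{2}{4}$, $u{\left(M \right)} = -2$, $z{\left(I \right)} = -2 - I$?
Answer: $- \frac{18287}{8} \approx -2285.9$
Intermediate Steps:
$o = \frac{1}{2}$ ($o = 2 \cdot \frac{1}{4} = \frac{1}{2} \approx 0.5$)
$Q{\left(b \right)} = \frac{\left(- \frac{3}{2} - b\right)^{2}}{4}$ ($Q{\left(b \right)} = \frac{\left(\frac{1}{2} - \left(2 + b\right)\right)^{2}}{4} = \frac{\left(- \frac{3}{2} - b\right)^{2}}{4}$)
$-2214 - \left(87 + Q{\left(v{\left(4 \right)} \right)} u{\left(5 \right)}\right) = -2214 - \left(87 + \frac{\left(3 + 2 \cdot 4\right)^{2}}{16} \left(-2\right)\right) = -2214 - \left(87 + \frac{\left(3 + 8\right)^{2}}{16} \left(-2\right)\right) = -2214 - \left(87 + \frac{11^{2}}{16} \left(-2\right)\right) = -2214 - \left(87 + \frac{1}{16} \cdot 121 \left(-2\right)\right) = -2214 - \left(87 + \frac{121}{16} \left(-2\right)\right) = -2214 - \left(87 - \frac{121}{8}\right) = -2214 - \frac{575}{8} = - \frac{18287}{8}$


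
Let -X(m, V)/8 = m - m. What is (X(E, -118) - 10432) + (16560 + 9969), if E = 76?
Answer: 16097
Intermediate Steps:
X(m, V) = 0 (X(m, V) = -8*(m - m) = -8*0 = 0)
(X(E, -118) - 10432) + (16560 + 9969) = (0 - 10432) + (16560 + 9969) = -10432 + 26529 = 16097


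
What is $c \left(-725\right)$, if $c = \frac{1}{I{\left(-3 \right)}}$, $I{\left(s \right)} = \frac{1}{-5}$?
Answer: $3625$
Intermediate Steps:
$I{\left(s \right)} = - \frac{1}{5}$
$c = -5$ ($c = \frac{1}{- \frac{1}{5}} = -5$)
$c \left(-725\right) = \left(-5\right) \left(-725\right) = 3625$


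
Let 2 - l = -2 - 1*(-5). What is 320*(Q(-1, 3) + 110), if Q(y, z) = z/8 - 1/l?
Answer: 35640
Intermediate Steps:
l = -1 (l = 2 - (-2 - 1*(-5)) = 2 - (-2 + 5) = 2 - 1*3 = 2 - 3 = -1)
Q(y, z) = 1 + z/8 (Q(y, z) = z/8 - 1/(-1) = z*(1/8) - 1*(-1) = z/8 + 1 = 1 + z/8)
320*(Q(-1, 3) + 110) = 320*((1 + (1/8)*3) + 110) = 320*((1 + 3/8) + 110) = 320*(11/8 + 110) = 320*(891/8) = 35640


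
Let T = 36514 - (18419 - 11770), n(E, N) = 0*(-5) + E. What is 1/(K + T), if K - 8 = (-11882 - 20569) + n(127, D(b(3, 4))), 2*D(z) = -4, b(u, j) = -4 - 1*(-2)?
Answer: -1/2451 ≈ -0.00040800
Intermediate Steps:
b(u, j) = -2 (b(u, j) = -4 + 2 = -2)
D(z) = -2 (D(z) = (½)*(-4) = -2)
n(E, N) = E (n(E, N) = 0 + E = E)
T = 29865 (T = 36514 - 1*6649 = 36514 - 6649 = 29865)
K = -32316 (K = 8 + ((-11882 - 20569) + 127) = 8 + (-32451 + 127) = 8 - 32324 = -32316)
1/(K + T) = 1/(-32316 + 29865) = 1/(-2451) = -1/2451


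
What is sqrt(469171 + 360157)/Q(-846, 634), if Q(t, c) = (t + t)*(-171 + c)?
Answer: -sqrt(51833)/195849 ≈ -0.0011625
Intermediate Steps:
Q(t, c) = 2*t*(-171 + c) (Q(t, c) = (2*t)*(-171 + c) = 2*t*(-171 + c))
sqrt(469171 + 360157)/Q(-846, 634) = sqrt(469171 + 360157)/((2*(-846)*(-171 + 634))) = sqrt(829328)/((2*(-846)*463)) = (4*sqrt(51833))/(-783396) = (4*sqrt(51833))*(-1/783396) = -sqrt(51833)/195849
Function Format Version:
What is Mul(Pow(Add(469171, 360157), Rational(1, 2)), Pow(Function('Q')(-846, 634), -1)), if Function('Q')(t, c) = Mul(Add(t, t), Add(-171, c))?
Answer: Mul(Rational(-1, 195849), Pow(51833, Rational(1, 2))) ≈ -0.0011625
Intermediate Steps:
Function('Q')(t, c) = Mul(2, t, Add(-171, c)) (Function('Q')(t, c) = Mul(Mul(2, t), Add(-171, c)) = Mul(2, t, Add(-171, c)))
Mul(Pow(Add(469171, 360157), Rational(1, 2)), Pow(Function('Q')(-846, 634), -1)) = Mul(Pow(Add(469171, 360157), Rational(1, 2)), Pow(Mul(2, -846, Add(-171, 634)), -1)) = Mul(Pow(829328, Rational(1, 2)), Pow(Mul(2, -846, 463), -1)) = Mul(Mul(4, Pow(51833, Rational(1, 2))), Pow(-783396, -1)) = Mul(Mul(4, Pow(51833, Rational(1, 2))), Rational(-1, 783396)) = Mul(Rational(-1, 195849), Pow(51833, Rational(1, 2)))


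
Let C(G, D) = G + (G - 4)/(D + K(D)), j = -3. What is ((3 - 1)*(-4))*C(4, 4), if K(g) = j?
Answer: -32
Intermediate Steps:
K(g) = -3
C(G, D) = G + (-4 + G)/(-3 + D) (C(G, D) = G + (G - 4)/(D - 3) = G + (-4 + G)/(-3 + D))
((3 - 1)*(-4))*C(4, 4) = ((3 - 1)*(-4))*((-4 - 2*4 + 4*4)/(-3 + 4)) = (2*(-4))*((-4 - 8 + 16)/1) = -8*4 = -32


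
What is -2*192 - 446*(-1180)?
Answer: 525896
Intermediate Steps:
-2*192 - 446*(-1180) = -384 + 526280 = 525896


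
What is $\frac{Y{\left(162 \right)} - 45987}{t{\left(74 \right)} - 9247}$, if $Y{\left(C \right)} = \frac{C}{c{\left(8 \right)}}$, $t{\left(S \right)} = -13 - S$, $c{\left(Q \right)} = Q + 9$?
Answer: $\frac{781617}{158678} \approx 4.9258$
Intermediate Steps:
$c{\left(Q \right)} = 9 + Q$
$Y{\left(C \right)} = \frac{C}{17}$ ($Y{\left(C \right)} = \frac{C}{9 + 8} = \frac{C}{17}$)
$\frac{Y{\left(162 \right)} - 45987}{t{\left(74 \right)} - 9247} = \frac{\frac{1}{17} \cdot 162 - 45987}{\left(-13 - 74\right) - 9247} = \frac{\frac{162}{17} - 45987}{\left(-13 - 74\right) - 9247} = - \frac{781617}{17 \left(-87 - 9247\right)} = - \frac{781617}{17 \left(-9334\right)} = \left(- \frac{781617}{17}\right) \left(- \frac{1}{9334}\right) = \frac{781617}{158678}$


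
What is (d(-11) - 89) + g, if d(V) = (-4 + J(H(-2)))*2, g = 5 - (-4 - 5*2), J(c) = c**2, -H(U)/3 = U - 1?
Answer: 84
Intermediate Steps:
H(U) = 3 - 3*U (H(U) = -3*(U - 1) = -3*(-1 + U) = 3 - 3*U)
g = 19 (g = 5 - (-4 - 10) = 5 - 1*(-14) = 5 + 14 = 19)
d(V) = 154 (d(V) = (-4 + (3 - 3*(-2))**2)*2 = (-4 + (3 + 6)**2)*2 = (-4 + 9**2)*2 = (-4 + 81)*2 = 77*2 = 154)
(d(-11) - 89) + g = (154 - 89) + 19 = 65 + 19 = 84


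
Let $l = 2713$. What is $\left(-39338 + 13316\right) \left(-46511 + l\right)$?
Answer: $1139711556$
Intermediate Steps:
$\left(-39338 + 13316\right) \left(-46511 + l\right) = \left(-39338 + 13316\right) \left(-46511 + 2713\right) = \left(-26022\right) \left(-43798\right) = 1139711556$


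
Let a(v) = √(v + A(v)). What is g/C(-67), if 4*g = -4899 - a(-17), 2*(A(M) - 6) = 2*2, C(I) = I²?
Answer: -4899/17956 - 3*I/17956 ≈ -0.27283 - 0.00016708*I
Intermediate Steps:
A(M) = 8 (A(M) = 6 + (2*2)/2 = 6 + (½)*4 = 6 + 2 = 8)
a(v) = √(8 + v) (a(v) = √(v + 8) = √(8 + v))
g = -4899/4 - 3*I/4 (g = (-4899 - √(8 - 17))/4 = (-4899 - √(-9))/4 = (-4899 - 3*I)/4 = -4899/4 - 3*I/4 ≈ -1224.8 - 0.75*I)
g/C(-67) = (-4899/4 - 3*I/4)/((-67)²) = (-4899/4 - 3*I/4)/4489 = (-4899/4 - 3*I/4)*(1/4489) = -4899/17956 - 3*I/17956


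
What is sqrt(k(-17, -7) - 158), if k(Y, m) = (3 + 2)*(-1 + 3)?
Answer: 2*I*sqrt(37) ≈ 12.166*I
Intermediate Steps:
k(Y, m) = 10 (k(Y, m) = 5*2 = 10)
sqrt(k(-17, -7) - 158) = sqrt(10 - 158) = sqrt(-148) = 2*I*sqrt(37)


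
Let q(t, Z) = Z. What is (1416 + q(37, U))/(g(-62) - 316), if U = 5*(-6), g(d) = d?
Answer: -11/3 ≈ -3.6667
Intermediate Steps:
U = -30
(1416 + q(37, U))/(g(-62) - 316) = (1416 - 30)/(-62 - 316) = 1386/(-378) = 1386*(-1/378) = -11/3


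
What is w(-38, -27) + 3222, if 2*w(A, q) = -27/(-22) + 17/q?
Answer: 3828091/1188 ≈ 3222.3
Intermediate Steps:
w(A, q) = 27/44 + 17/(2*q) (w(A, q) = (-27/(-22) + 17/q)/2 = (-27*(-1/22) + 17/q)/2 = (27/22 + 17/q)/2 = 27/44 + 17/(2*q))
w(-38, -27) + 3222 = (1/44)*(374 + 27*(-27))/(-27) + 3222 = (1/44)*(-1/27)*(374 - 729) + 3222 = (1/44)*(-1/27)*(-355) + 3222 = 355/1188 + 3222 = 3828091/1188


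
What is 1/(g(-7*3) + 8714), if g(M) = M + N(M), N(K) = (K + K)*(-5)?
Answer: 1/8903 ≈ 0.00011232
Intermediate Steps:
N(K) = -10*K (N(K) = (2*K)*(-5) = -10*K)
g(M) = -9*M (g(M) = M - 10*M = -9*M)
1/(g(-7*3) + 8714) = 1/(-(-63)*3 + 8714) = 1/(-9*(-21) + 8714) = 1/(189 + 8714) = 1/8903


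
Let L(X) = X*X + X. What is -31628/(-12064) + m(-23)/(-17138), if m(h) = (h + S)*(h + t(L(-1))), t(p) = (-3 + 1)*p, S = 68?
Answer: 69315863/25844104 ≈ 2.6821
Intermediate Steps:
L(X) = X + X² (L(X) = X² + X = X + X²)
t(p) = -2*p
m(h) = h*(68 + h) (m(h) = (h + 68)*(h - (-2)*(1 - 1)) = (68 + h)*(h - (-2)*0) = (68 + h)*(h - 2*0) = (68 + h)*(h + 0) = (68 + h)*h = h*(68 + h))
-31628/(-12064) + m(-23)/(-17138) = -31628/(-12064) - 23*(68 - 23)/(-17138) = -31628*(-1/12064) - 23*45*(-1/17138) = 7907/3016 - 1035*(-1/17138) = 7907/3016 + 1035/17138 = 69315863/25844104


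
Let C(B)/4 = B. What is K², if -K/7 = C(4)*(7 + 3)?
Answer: 1254400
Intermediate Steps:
C(B) = 4*B
K = -1120 (K = -7*4*4*(7 + 3) = -112*10 = -7*160 = -1120)
K² = (-1120)² = 1254400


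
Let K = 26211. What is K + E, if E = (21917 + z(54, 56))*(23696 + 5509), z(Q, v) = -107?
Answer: 636987261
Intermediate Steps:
E = 636961050 (E = (21917 - 107)*(23696 + 5509) = 21810*29205 = 636961050)
K + E = 26211 + 636961050 = 636987261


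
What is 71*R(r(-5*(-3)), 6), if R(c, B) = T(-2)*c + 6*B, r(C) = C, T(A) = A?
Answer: 426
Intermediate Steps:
R(c, B) = -2*c + 6*B
71*R(r(-5*(-3)), 6) = 71*(-(-10)*(-3) + 6*6) = 71*(-2*15 + 36) = 71*(-30 + 36) = 71*6 = 426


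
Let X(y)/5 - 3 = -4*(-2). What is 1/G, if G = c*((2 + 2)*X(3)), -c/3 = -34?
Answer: 1/22440 ≈ 4.4563e-5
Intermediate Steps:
c = 102 (c = -3*(-34) = 102)
X(y) = 55 (X(y) = 15 + 5*(-4*(-2)) = 15 + 5*8 = 15 + 40 = 55)
G = 22440 (G = 102*((2 + 2)*55) = 102*(4*55) = 102*220 = 22440)
1/G = 1/22440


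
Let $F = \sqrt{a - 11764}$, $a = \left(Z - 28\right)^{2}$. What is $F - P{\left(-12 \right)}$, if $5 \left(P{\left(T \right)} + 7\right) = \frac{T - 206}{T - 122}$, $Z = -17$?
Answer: $\frac{2236}{335} + i \sqrt{9739} \approx 6.6746 + 98.686 i$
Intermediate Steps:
$P{\left(T \right)} = -7 + \frac{-206 + T}{5 \left(-122 + T\right)}$ ($P{\left(T \right)} = -7 + \frac{\left(T - 206\right) \frac{1}{T - 122}}{5} = -7 + \frac{\left(-206 + T\right) \frac{1}{-122 + T}}{5} = -7 + \frac{\frac{1}{-122 + T} \left(-206 + T\right)}{5} = -7 + \frac{-206 + T}{5 \left(-122 + T\right)}$)
$a = 2025$ ($a = \left(-17 - 28\right)^{2} = \left(-45\right)^{2} = 2025$)
$F = i \sqrt{9739}$ ($F = \sqrt{2025 - 11764} = \sqrt{-9739} = i \sqrt{9739} \approx 98.686 i$)
$F - P{\left(-12 \right)} = i \sqrt{9739} - \frac{2 \left(2032 - -204\right)}{5 \left(-122 - 12\right)} = i \sqrt{9739} - \frac{2 \left(2032 + 204\right)}{5 \left(-134\right)} = i \sqrt{9739} - \frac{2}{5} \left(- \frac{1}{134}\right) 2236 = i \sqrt{9739} - - \frac{2236}{335} = i \sqrt{9739} + \frac{2236}{335} = \frac{2236}{335} + i \sqrt{9739}$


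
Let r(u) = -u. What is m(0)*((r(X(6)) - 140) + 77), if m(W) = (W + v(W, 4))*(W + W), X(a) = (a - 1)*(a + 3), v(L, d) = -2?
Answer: 0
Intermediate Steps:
X(a) = (-1 + a)*(3 + a)
m(W) = 2*W*(-2 + W) (m(W) = (W - 2)*(W + W) = (-2 + W)*(2*W) = 2*W*(-2 + W))
m(0)*((r(X(6)) - 140) + 77) = (2*0*(-2 + 0))*((-(-3 + 6**2 + 2*6) - 140) + 77) = (2*0*(-2))*((-(-3 + 36 + 12) - 140) + 77) = 0*((-1*45 - 140) + 77) = 0*((-45 - 140) + 77) = 0*(-185 + 77) = 0*(-108) = 0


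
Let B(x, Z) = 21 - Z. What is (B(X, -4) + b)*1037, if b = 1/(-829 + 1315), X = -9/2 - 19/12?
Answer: 12600587/486 ≈ 25927.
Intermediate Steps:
X = -73/12 (X = -9*½ - 19*1/12 = -9/2 - 19/12 = -73/12 ≈ -6.0833)
b = 1/486 ≈ 0.0020576
(B(X, -4) + b)*1037 = ((21 - 1*(-4)) + 1/486)*1037 = ((21 + 4) + 1/486)*1037 = (25 + 1/486)*1037 = (12151/486)*1037 = 12600587/486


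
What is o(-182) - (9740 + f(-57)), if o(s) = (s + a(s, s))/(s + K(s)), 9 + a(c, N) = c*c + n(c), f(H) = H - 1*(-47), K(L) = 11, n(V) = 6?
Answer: -1696769/171 ≈ -9922.6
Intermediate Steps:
f(H) = 47 + H (f(H) = H + 47 = 47 + H)
a(c, N) = -3 + c² (a(c, N) = -9 + (c*c + 6) = -9 + (c² + 6) = -9 + (6 + c²) = -3 + c²)
o(s) = (-3 + s + s²)/(11 + s) (o(s) = (s + (-3 + s²))/(s + 11) = (-3 + s + s²)/(11 + s))
o(-182) - (9740 + f(-57)) = (-3 - 182 + (-182)²)/(11 - 182) - (9740 + (47 - 57)) = (-3 - 182 + 33124)/(-171) - (9740 - 10) = -1/171*32939 - 1*9730 = -32939/171 - 9730 = -1696769/171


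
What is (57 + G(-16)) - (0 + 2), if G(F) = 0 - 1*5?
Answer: 50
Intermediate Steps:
G(F) = -5 (G(F) = 0 - 5 = -5)
(57 + G(-16)) - (0 + 2) = (57 - 5) - (0 + 2) = 52 - 1*2 = 52 - 2 = 50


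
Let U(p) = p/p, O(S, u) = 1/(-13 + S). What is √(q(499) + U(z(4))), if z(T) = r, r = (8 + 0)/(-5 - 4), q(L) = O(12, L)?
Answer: 0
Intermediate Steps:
q(L) = -1 (q(L) = 1/(-13 + 12) = 1/(-1) = -1)
r = -8/9 (r = 8/(-9) = 8*(-⅑) = -8/9 ≈ -0.88889)
z(T) = -8/9
U(p) = 1
√(q(499) + U(z(4))) = √(-1 + 1) = √0 = 0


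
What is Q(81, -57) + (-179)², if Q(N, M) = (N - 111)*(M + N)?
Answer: 31321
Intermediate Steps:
Q(N, M) = (-111 + N)*(M + N)
Q(81, -57) + (-179)² = (81² - 111*(-57) - 111*81 - 57*81) + (-179)² = (6561 + 6327 - 8991 - 4617) + 32041 = -720 + 32041 = 31321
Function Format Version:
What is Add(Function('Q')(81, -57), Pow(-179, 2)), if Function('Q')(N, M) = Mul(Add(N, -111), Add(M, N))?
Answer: 31321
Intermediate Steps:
Function('Q')(N, M) = Mul(Add(-111, N), Add(M, N))
Add(Function('Q')(81, -57), Pow(-179, 2)) = Add(Add(Pow(81, 2), Mul(-111, -57), Mul(-111, 81), Mul(-57, 81)), Pow(-179, 2)) = Add(Add(6561, 6327, -8991, -4617), 32041) = Add(-720, 32041) = 31321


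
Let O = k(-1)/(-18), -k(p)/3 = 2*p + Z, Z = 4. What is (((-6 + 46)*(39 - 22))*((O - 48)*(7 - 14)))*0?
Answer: 0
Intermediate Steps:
k(p) = -12 - 6*p (k(p) = -3*(2*p + 4) = -3*(4 + 2*p) = -12 - 6*p)
O = ⅓ (O = (-12 - 6*(-1))/(-18) = (-12 + 6)*(-1/18) = -6*(-1/18) = ⅓ ≈ 0.33333)
(((-6 + 46)*(39 - 22))*((O - 48)*(7 - 14)))*0 = (((-6 + 46)*(39 - 22))*((⅓ - 48)*(7 - 14)))*0 = ((40*17)*(-143/3*(-7)))*0 = (680*(1001/3))*0 = (680680/3)*0 = 0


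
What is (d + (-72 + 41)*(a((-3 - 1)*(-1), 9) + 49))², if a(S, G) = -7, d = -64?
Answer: 1865956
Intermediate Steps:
(d + (-72 + 41)*(a((-3 - 1)*(-1), 9) + 49))² = (-64 + (-72 + 41)*(-7 + 49))² = (-64 - 31*42)² = (-64 - 1302)² = (-1366)² = 1865956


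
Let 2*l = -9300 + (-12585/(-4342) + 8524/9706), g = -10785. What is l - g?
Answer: 258629658629/42143452 ≈ 6136.9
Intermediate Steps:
l = -195887471191/42143452 (l = (-9300 + (-12585/(-4342) + 8524/9706))/2 = (-9300 + (-12585*(-1/4342) + 8524*(1/9706)))/2 = (-9300 + (12585/4342 + 4262/4853))/2 = (-9300 + 79580609/21071726)/2 = (½)*(-195887471191/21071726) = -195887471191/42143452 ≈ -4648.1)
l - g = -195887471191/42143452 - 1*(-10785) = -195887471191/42143452 + 10785 = 258629658629/42143452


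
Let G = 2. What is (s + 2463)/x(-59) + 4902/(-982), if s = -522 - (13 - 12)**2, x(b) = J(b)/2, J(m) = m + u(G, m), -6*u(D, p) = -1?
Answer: -12295683/173323 ≈ -70.941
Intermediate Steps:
u(D, p) = 1/6 (u(D, p) = -1/6*(-1) = 1/6)
J(m) = 1/6 + m (J(m) = m + 1/6 = 1/6 + m)
x(b) = 1/12 + b/2 (x(b) = (1/6 + b)/2 = (1/6 + b)*(1/2) = 1/12 + b/2)
s = -523 (s = -522 - 1*1**2 = -522 - 1*1 = -522 - 1 = -523)
(s + 2463)/x(-59) + 4902/(-982) = (-523 + 2463)/(1/12 + (1/2)*(-59)) + 4902/(-982) = 1940/(1/12 - 59/2) + 4902*(-1/982) = 1940/(-353/12) - 2451/491 = 1940*(-12/353) - 2451/491 = -23280/353 - 2451/491 = -12295683/173323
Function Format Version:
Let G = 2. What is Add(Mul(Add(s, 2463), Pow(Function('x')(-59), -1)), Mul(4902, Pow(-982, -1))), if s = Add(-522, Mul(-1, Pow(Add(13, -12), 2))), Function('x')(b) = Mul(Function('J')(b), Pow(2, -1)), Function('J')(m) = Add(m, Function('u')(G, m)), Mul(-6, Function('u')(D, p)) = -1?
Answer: Rational(-12295683, 173323) ≈ -70.941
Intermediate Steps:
Function('u')(D, p) = Rational(1, 6) (Function('u')(D, p) = Mul(Rational(-1, 6), -1) = Rational(1, 6))
Function('J')(m) = Add(Rational(1, 6), m) (Function('J')(m) = Add(m, Rational(1, 6)) = Add(Rational(1, 6), m))
Function('x')(b) = Add(Rational(1, 12), Mul(Rational(1, 2), b)) (Function('x')(b) = Mul(Add(Rational(1, 6), b), Pow(2, -1)) = Mul(Add(Rational(1, 6), b), Rational(1, 2)) = Add(Rational(1, 12), Mul(Rational(1, 2), b)))
s = -523 (s = Add(-522, Mul(-1, Pow(1, 2))) = Add(-522, Mul(-1, 1)) = Add(-522, -1) = -523)
Add(Mul(Add(s, 2463), Pow(Function('x')(-59), -1)), Mul(4902, Pow(-982, -1))) = Add(Mul(Add(-523, 2463), Pow(Add(Rational(1, 12), Mul(Rational(1, 2), -59)), -1)), Mul(4902, Pow(-982, -1))) = Add(Mul(1940, Pow(Add(Rational(1, 12), Rational(-59, 2)), -1)), Mul(4902, Rational(-1, 982))) = Add(Mul(1940, Pow(Rational(-353, 12), -1)), Rational(-2451, 491)) = Add(Mul(1940, Rational(-12, 353)), Rational(-2451, 491)) = Add(Rational(-23280, 353), Rational(-2451, 491)) = Rational(-12295683, 173323)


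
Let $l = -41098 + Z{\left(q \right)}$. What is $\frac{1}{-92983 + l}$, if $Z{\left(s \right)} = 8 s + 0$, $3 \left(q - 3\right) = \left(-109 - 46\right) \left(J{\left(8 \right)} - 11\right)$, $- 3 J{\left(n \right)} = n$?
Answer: $- \frac{9}{1155673} \approx -7.7877 \cdot 10^{-6}$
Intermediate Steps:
$J{\left(n \right)} = - \frac{n}{3}$
$q = \frac{6382}{9}$ ($q = 3 + \frac{\left(-109 - 46\right) \left(\left(- \frac{1}{3}\right) 8 - 11\right)}{3} = 3 + \frac{\left(-155\right) \left(- \frac{8}{3} - 11\right)}{3} = 3 + \frac{\left(-155\right) \left(- \frac{41}{3}\right)}{3} = 3 + \frac{1}{3} \cdot \frac{6355}{3} = 3 + \frac{6355}{9} = \frac{6382}{9} \approx 709.11$)
$Z{\left(s \right)} = 8 s$
$l = - \frac{318826}{9}$ ($l = -41098 + 8 \cdot \frac{6382}{9} = -41098 + \frac{51056}{9} = - \frac{318826}{9} \approx -35425.0$)
$\frac{1}{-92983 + l} = \frac{1}{-92983 - \frac{318826}{9}} = \frac{1}{- \frac{1155673}{9}} = - \frac{9}{1155673}$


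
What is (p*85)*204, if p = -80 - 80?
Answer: -2774400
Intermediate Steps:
p = -160
(p*85)*204 = -160*85*204 = -13600*204 = -2774400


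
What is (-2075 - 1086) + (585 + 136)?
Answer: -2440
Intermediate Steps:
(-2075 - 1086) + (585 + 136) = -3161 + 721 = -2440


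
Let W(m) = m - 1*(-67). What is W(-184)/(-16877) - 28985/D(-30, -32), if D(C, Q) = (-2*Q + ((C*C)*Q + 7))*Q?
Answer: -381618469/15515498656 ≈ -0.024596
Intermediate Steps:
W(m) = 67 + m (W(m) = m + 67 = 67 + m)
D(C, Q) = Q*(7 - 2*Q + Q*C²) (D(C, Q) = (-2*Q + (C²*Q + 7))*Q = (-2*Q + (Q*C² + 7))*Q = (-2*Q + (7 + Q*C²))*Q = (7 - 2*Q + Q*C²)*Q = Q*(7 - 2*Q + Q*C²))
W(-184)/(-16877) - 28985/D(-30, -32) = (67 - 184)/(-16877) - 28985*(-1/(32*(7 - 2*(-32) - 32*(-30)²))) = -117*(-1/16877) - 28985*(-1/(32*(7 + 64 - 32*900))) = 117/16877 - 28985*(-1/(32*(7 + 64 - 28800))) = 117/16877 - 28985/((-32*(-28729))) = 117/16877 - 28985/919328 = -381618469/15515498656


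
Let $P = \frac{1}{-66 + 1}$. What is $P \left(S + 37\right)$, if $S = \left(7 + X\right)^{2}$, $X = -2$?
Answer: $- \frac{62}{65} \approx -0.95385$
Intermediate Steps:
$P = - \frac{1}{65}$ ($P = \frac{1}{-65} = - \frac{1}{65} \approx -0.015385$)
$S = 25$ ($S = \left(7 - 2\right)^{2} = 5^{2} = 25$)
$P \left(S + 37\right) = - \frac{25 + 37}{65} = \left(- \frac{1}{65}\right) 62 = - \frac{62}{65}$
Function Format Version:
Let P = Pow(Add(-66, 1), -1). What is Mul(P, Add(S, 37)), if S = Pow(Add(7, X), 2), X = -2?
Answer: Rational(-62, 65) ≈ -0.95385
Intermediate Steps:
P = Rational(-1, 65) (P = Pow(-65, -1) = Rational(-1, 65) ≈ -0.015385)
S = 25 (S = Pow(Add(7, -2), 2) = Pow(5, 2) = 25)
Mul(P, Add(S, 37)) = Mul(Rational(-1, 65), Add(25, 37)) = Mul(Rational(-1, 65), 62) = Rational(-62, 65)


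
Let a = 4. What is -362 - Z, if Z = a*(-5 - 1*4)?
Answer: -326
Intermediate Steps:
Z = -36 (Z = 4*(-5 - 1*4) = 4*(-5 - 4) = 4*(-9) = -36)
-362 - Z = -362 - 1*(-36) = -362 + 36 = -326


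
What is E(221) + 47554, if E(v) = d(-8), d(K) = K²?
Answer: 47618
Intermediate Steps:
E(v) = 64 (E(v) = (-8)² = 64)
E(221) + 47554 = 64 + 47554 = 47618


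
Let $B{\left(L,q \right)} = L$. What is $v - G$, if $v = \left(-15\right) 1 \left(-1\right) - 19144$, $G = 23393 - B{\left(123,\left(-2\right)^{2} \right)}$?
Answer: $-42399$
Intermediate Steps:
$G = 23270$ ($G = 23393 - 123 = 23270$)
$v = -19129$ ($v = \left(-15\right) \left(-1\right) - 19144 = 15 - 19144 = -19129$)
$v - G = -19129 - 23270 = -42399$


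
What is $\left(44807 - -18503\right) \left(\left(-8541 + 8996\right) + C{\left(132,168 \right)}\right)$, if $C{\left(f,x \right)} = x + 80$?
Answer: $44506930$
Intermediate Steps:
$C{\left(f,x \right)} = 80 + x$
$\left(44807 - -18503\right) \left(\left(-8541 + 8996\right) + C{\left(132,168 \right)}\right) = \left(44807 - -18503\right) \left(\left(-8541 + 8996\right) + \left(80 + 168\right)\right) = \left(44807 + 18503\right) \left(455 + 248\right) = 63310 \cdot 703 = 44506930$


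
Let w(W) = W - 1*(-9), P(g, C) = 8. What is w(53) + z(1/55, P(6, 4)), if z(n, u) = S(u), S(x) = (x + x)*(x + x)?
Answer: 318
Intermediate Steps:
w(W) = 9 + W (w(W) = W + 9 = 9 + W)
S(x) = 4*x² (S(x) = (2*x)*(2*x) = 4*x²)
z(n, u) = 4*u²
w(53) + z(1/55, P(6, 4)) = (9 + 53) + 4*8² = 62 + 4*64 = 62 + 256 = 318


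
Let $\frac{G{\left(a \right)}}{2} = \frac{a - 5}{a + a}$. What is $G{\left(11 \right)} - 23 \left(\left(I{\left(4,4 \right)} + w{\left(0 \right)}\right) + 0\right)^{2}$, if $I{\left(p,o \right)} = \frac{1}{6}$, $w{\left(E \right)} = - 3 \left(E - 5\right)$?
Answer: $- \frac{2094877}{396} \approx -5290.1$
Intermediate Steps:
$w{\left(E \right)} = 15 - 3 E$ ($w{\left(E \right)} = - 3 \left(-5 + E\right) = 15 - 3 E$)
$G{\left(a \right)} = \frac{-5 + a}{a}$ ($G{\left(a \right)} = 2 \frac{a - 5}{a + a} = 2 \frac{-5 + a}{2 a} = \frac{-5 + a}{a}$)
$I{\left(p,o \right)} = \frac{1}{6}$
$G{\left(11 \right)} - 23 \left(\left(I{\left(4,4 \right)} + w{\left(0 \right)}\right) + 0\right)^{2} = \frac{-5 + 11}{11} - 23 \left(\left(\frac{1}{6} + \left(15 - 0\right)\right) + 0\right)^{2} = \frac{1}{11} \cdot 6 - 23 \left(\left(\frac{1}{6} + \left(15 + 0\right)\right) + 0\right)^{2} = \frac{6}{11} - 23 \left(\left(\frac{1}{6} + 15\right) + 0\right)^{2} = \frac{6}{11} - 23 \left(\frac{91}{6} + 0\right)^{2} = \frac{6}{11} - 23 \left(\frac{91}{6}\right)^{2} = \frac{6}{11} - \frac{190463}{36} = - \frac{2094877}{396}$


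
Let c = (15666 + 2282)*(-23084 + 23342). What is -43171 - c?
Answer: -4673755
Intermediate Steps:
c = 4630584 (c = 17948*258 = 4630584)
-43171 - c = -43171 - 1*4630584 = -43171 - 4630584 = -4673755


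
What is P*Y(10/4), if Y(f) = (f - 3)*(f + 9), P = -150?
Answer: 1725/2 ≈ 862.50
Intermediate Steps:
Y(f) = (-3 + f)*(9 + f)
P*Y(10/4) = -150*(-27 + (10/4)**2 + 6*(10/4)) = -150*(-27 + (10*(1/4))**2 + 6*(10*(1/4))) = -150*(-27 + (5/2)**2 + 6*(5/2)) = -150*(-27 + 25/4 + 15) = -150*(-23/4) = 1725/2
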